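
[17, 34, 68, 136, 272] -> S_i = 17*2^i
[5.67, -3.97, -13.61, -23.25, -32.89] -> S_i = 5.67 + -9.64*i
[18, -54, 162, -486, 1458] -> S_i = 18*-3^i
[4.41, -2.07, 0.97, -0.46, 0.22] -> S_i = 4.41*(-0.47)^i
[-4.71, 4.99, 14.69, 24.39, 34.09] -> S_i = -4.71 + 9.70*i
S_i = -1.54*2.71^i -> [-1.54, -4.17, -11.31, -30.65, -83.06]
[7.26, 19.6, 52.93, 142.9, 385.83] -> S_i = 7.26*2.70^i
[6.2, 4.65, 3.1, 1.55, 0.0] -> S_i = 6.20 + -1.55*i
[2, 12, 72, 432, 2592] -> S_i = 2*6^i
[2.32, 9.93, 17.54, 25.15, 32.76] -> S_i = 2.32 + 7.61*i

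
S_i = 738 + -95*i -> [738, 643, 548, 453, 358]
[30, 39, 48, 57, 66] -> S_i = 30 + 9*i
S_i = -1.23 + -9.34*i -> [-1.23, -10.57, -19.91, -29.25, -38.59]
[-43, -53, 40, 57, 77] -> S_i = Random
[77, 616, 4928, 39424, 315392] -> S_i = 77*8^i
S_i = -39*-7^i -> [-39, 273, -1911, 13377, -93639]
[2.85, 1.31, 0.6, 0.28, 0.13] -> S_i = 2.85*0.46^i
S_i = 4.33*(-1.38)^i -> [4.33, -5.98, 8.25, -11.38, 15.7]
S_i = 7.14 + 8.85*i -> [7.14, 15.99, 24.84, 33.69, 42.54]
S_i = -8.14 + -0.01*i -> [-8.14, -8.15, -8.16, -8.17, -8.18]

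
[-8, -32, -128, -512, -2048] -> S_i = -8*4^i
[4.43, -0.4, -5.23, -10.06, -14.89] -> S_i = 4.43 + -4.83*i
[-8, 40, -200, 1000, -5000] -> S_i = -8*-5^i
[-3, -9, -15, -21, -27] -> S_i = -3 + -6*i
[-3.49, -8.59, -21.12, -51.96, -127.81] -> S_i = -3.49*2.46^i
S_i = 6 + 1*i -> [6, 7, 8, 9, 10]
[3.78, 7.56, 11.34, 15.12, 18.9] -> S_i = 3.78 + 3.78*i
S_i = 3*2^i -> [3, 6, 12, 24, 48]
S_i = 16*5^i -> [16, 80, 400, 2000, 10000]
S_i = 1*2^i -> [1, 2, 4, 8, 16]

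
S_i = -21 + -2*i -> [-21, -23, -25, -27, -29]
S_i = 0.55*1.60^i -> [0.55, 0.88, 1.41, 2.25, 3.6]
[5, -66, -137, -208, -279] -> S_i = 5 + -71*i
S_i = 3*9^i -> [3, 27, 243, 2187, 19683]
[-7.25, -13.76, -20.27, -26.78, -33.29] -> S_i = -7.25 + -6.51*i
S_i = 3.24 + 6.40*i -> [3.24, 9.64, 16.04, 22.44, 28.84]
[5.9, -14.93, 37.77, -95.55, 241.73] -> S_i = 5.90*(-2.53)^i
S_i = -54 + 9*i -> [-54, -45, -36, -27, -18]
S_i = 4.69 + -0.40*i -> [4.69, 4.29, 3.89, 3.49, 3.09]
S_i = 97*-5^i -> [97, -485, 2425, -12125, 60625]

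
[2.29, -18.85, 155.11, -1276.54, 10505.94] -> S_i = 2.29*(-8.23)^i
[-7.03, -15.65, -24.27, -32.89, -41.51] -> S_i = -7.03 + -8.62*i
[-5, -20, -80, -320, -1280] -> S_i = -5*4^i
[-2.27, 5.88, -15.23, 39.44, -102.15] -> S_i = -2.27*(-2.59)^i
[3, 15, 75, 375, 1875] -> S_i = 3*5^i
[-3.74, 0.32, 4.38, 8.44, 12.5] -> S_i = -3.74 + 4.06*i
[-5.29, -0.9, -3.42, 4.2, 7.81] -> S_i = Random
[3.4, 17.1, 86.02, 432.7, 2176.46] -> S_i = 3.40*5.03^i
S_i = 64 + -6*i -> [64, 58, 52, 46, 40]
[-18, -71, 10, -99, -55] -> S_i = Random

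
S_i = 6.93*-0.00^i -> [6.93, -0.0, 0.0, -0.0, 0.0]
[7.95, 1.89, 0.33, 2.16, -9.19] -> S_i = Random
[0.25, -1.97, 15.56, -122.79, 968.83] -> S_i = 0.25*(-7.89)^i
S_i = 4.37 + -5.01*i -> [4.37, -0.64, -5.65, -10.66, -15.67]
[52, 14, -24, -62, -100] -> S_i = 52 + -38*i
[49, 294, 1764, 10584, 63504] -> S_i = 49*6^i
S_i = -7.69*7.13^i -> [-7.69, -54.83, -390.94, -2787.37, -19873.96]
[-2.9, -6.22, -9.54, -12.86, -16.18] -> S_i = -2.90 + -3.32*i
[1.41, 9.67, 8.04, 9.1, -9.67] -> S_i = Random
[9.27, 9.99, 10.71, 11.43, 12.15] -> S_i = 9.27 + 0.72*i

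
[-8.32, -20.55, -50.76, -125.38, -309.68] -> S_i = -8.32*2.47^i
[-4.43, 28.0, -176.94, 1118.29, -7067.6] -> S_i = -4.43*(-6.32)^i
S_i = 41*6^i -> [41, 246, 1476, 8856, 53136]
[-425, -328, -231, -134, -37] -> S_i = -425 + 97*i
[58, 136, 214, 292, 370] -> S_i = 58 + 78*i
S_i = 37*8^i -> [37, 296, 2368, 18944, 151552]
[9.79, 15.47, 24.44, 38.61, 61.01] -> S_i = 9.79*1.58^i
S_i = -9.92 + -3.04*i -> [-9.92, -12.96, -16.0, -19.04, -22.08]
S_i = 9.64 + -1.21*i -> [9.64, 8.43, 7.22, 6.01, 4.8]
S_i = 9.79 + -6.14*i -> [9.79, 3.65, -2.49, -8.63, -14.77]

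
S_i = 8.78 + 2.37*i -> [8.78, 11.15, 13.52, 15.89, 18.26]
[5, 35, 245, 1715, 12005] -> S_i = 5*7^i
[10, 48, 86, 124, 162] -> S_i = 10 + 38*i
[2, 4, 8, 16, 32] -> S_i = 2*2^i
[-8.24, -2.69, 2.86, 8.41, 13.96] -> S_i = -8.24 + 5.55*i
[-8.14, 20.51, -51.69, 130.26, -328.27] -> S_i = -8.14*(-2.52)^i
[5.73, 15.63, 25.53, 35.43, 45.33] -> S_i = 5.73 + 9.90*i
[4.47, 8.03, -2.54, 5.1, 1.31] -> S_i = Random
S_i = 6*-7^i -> [6, -42, 294, -2058, 14406]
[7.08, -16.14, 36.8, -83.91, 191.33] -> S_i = 7.08*(-2.28)^i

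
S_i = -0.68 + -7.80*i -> [-0.68, -8.48, -16.28, -24.08, -31.88]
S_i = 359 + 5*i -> [359, 364, 369, 374, 379]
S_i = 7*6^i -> [7, 42, 252, 1512, 9072]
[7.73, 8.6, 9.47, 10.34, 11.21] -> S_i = 7.73 + 0.87*i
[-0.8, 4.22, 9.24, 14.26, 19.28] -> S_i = -0.80 + 5.02*i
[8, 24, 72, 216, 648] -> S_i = 8*3^i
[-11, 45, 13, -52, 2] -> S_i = Random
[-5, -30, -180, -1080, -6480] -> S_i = -5*6^i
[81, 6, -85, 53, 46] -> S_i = Random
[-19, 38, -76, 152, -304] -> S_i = -19*-2^i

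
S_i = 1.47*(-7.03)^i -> [1.47, -10.33, 72.65, -510.72, 3590.37]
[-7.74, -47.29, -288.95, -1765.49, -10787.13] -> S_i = -7.74*6.11^i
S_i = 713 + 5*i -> [713, 718, 723, 728, 733]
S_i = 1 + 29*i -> [1, 30, 59, 88, 117]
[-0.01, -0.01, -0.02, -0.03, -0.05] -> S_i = -0.01*1.48^i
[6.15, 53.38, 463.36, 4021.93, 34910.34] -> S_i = 6.15*8.68^i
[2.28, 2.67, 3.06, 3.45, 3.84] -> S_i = 2.28 + 0.39*i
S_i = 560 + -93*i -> [560, 467, 374, 281, 188]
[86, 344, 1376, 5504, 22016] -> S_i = 86*4^i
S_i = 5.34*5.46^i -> [5.34, 29.16, 159.19, 869.2, 4745.83]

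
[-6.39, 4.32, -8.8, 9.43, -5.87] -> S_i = Random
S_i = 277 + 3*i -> [277, 280, 283, 286, 289]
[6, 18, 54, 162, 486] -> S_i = 6*3^i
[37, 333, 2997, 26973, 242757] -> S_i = 37*9^i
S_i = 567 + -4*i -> [567, 563, 559, 555, 551]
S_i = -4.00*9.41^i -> [-4.0, -37.64, -354.19, -3332.95, -31363.06]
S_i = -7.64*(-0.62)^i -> [-7.64, 4.74, -2.94, 1.82, -1.13]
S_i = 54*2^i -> [54, 108, 216, 432, 864]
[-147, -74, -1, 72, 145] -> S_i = -147 + 73*i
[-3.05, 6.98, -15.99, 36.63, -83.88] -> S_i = -3.05*(-2.29)^i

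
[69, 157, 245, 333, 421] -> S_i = 69 + 88*i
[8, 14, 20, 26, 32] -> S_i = 8 + 6*i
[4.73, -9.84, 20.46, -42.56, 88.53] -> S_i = 4.73*(-2.08)^i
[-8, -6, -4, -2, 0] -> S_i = -8 + 2*i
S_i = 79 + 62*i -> [79, 141, 203, 265, 327]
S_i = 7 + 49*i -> [7, 56, 105, 154, 203]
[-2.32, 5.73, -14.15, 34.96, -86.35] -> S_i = -2.32*(-2.47)^i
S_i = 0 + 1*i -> [0, 1, 2, 3, 4]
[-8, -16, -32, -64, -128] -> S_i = -8*2^i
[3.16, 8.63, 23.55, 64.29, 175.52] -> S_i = 3.16*2.73^i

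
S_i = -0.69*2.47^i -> [-0.69, -1.7, -4.21, -10.4, -25.68]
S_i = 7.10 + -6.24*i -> [7.1, 0.86, -5.38, -11.62, -17.86]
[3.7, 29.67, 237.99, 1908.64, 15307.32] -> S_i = 3.70*8.02^i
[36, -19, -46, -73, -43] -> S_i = Random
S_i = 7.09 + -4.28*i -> [7.09, 2.81, -1.47, -5.75, -10.03]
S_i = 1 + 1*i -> [1, 2, 3, 4, 5]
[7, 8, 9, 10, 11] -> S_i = 7 + 1*i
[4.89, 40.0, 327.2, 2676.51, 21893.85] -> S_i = 4.89*8.18^i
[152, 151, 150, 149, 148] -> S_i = 152 + -1*i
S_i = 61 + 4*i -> [61, 65, 69, 73, 77]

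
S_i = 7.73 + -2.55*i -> [7.73, 5.18, 2.63, 0.08, -2.47]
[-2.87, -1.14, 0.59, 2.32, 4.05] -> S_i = -2.87 + 1.73*i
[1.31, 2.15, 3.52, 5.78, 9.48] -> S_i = 1.31*1.64^i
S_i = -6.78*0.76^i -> [-6.78, -5.15, -3.92, -2.98, -2.26]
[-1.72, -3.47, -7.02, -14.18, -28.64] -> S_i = -1.72*2.02^i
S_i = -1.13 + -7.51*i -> [-1.13, -8.64, -16.15, -23.66, -31.17]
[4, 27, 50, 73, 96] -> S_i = 4 + 23*i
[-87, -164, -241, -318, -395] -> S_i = -87 + -77*i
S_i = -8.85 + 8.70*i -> [-8.85, -0.15, 8.55, 17.25, 25.95]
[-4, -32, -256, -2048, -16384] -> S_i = -4*8^i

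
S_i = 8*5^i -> [8, 40, 200, 1000, 5000]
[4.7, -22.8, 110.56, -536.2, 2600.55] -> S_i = 4.70*(-4.85)^i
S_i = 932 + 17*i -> [932, 949, 966, 983, 1000]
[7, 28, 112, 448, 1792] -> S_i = 7*4^i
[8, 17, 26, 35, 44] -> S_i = 8 + 9*i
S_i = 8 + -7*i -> [8, 1, -6, -13, -20]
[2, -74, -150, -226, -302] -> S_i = 2 + -76*i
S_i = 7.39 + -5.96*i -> [7.39, 1.43, -4.53, -10.49, -16.45]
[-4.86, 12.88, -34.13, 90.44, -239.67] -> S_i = -4.86*(-2.65)^i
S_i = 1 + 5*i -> [1, 6, 11, 16, 21]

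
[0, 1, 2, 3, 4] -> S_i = 0 + 1*i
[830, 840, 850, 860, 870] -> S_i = 830 + 10*i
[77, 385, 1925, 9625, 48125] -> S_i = 77*5^i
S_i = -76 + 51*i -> [-76, -25, 26, 77, 128]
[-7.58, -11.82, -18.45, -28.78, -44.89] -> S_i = -7.58*1.56^i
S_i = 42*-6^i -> [42, -252, 1512, -9072, 54432]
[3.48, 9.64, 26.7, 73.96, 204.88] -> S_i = 3.48*2.77^i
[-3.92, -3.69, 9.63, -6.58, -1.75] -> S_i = Random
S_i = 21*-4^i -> [21, -84, 336, -1344, 5376]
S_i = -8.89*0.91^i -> [-8.89, -8.09, -7.36, -6.7, -6.1]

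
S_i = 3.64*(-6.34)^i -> [3.64, -23.08, 146.31, -927.62, 5881.1]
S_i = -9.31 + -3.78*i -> [-9.31, -13.09, -16.87, -20.65, -24.43]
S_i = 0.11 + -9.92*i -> [0.11, -9.81, -19.73, -29.65, -39.57]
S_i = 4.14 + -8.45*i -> [4.14, -4.31, -12.76, -21.21, -29.66]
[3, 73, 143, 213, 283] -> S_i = 3 + 70*i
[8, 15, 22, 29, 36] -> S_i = 8 + 7*i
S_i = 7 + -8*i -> [7, -1, -9, -17, -25]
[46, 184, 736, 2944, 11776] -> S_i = 46*4^i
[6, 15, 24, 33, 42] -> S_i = 6 + 9*i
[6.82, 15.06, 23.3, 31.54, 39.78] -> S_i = 6.82 + 8.24*i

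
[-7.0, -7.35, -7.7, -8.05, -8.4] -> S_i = -7.00 + -0.35*i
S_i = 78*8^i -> [78, 624, 4992, 39936, 319488]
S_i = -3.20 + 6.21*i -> [-3.2, 3.01, 9.22, 15.43, 21.64]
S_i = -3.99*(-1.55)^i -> [-3.99, 6.18, -9.59, 14.86, -23.03]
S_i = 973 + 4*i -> [973, 977, 981, 985, 989]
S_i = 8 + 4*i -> [8, 12, 16, 20, 24]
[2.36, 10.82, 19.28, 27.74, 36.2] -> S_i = 2.36 + 8.46*i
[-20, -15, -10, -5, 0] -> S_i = -20 + 5*i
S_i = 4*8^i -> [4, 32, 256, 2048, 16384]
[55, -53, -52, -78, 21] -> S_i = Random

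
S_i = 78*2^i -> [78, 156, 312, 624, 1248]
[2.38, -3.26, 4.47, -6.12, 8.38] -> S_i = 2.38*(-1.37)^i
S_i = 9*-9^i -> [9, -81, 729, -6561, 59049]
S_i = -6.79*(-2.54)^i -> [-6.79, 17.25, -43.81, 111.27, -282.62]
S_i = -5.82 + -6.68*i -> [-5.82, -12.5, -19.18, -25.86, -32.54]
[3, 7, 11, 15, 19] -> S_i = 3 + 4*i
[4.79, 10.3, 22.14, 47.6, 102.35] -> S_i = 4.79*2.15^i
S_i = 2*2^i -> [2, 4, 8, 16, 32]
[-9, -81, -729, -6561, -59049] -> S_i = -9*9^i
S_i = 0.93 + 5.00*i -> [0.93, 5.93, 10.93, 15.93, 20.93]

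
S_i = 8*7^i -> [8, 56, 392, 2744, 19208]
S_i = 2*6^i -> [2, 12, 72, 432, 2592]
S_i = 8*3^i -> [8, 24, 72, 216, 648]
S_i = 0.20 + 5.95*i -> [0.2, 6.15, 12.1, 18.05, 24.0]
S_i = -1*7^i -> [-1, -7, -49, -343, -2401]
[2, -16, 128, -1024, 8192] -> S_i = 2*-8^i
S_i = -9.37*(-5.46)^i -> [-9.37, 51.16, -279.33, 1525.17, -8327.41]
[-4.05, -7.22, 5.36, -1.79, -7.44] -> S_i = Random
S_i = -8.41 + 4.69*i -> [-8.41, -3.72, 0.97, 5.66, 10.35]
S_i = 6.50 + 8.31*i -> [6.5, 14.81, 23.12, 31.43, 39.74]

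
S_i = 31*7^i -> [31, 217, 1519, 10633, 74431]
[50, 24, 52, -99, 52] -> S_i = Random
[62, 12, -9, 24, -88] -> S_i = Random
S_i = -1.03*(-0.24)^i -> [-1.03, 0.25, -0.06, 0.01, -0.0]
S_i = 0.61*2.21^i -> [0.61, 1.35, 2.98, 6.58, 14.55]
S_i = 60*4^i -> [60, 240, 960, 3840, 15360]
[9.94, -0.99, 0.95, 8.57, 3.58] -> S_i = Random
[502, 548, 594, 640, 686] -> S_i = 502 + 46*i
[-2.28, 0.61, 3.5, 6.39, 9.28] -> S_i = -2.28 + 2.89*i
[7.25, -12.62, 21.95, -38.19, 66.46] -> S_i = 7.25*(-1.74)^i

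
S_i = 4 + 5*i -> [4, 9, 14, 19, 24]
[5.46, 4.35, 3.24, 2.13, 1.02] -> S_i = 5.46 + -1.11*i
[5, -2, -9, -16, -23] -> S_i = 5 + -7*i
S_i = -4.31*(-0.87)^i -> [-4.31, 3.75, -3.26, 2.84, -2.47]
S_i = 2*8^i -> [2, 16, 128, 1024, 8192]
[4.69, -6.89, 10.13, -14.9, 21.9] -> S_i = 4.69*(-1.47)^i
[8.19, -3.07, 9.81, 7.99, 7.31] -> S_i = Random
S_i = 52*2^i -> [52, 104, 208, 416, 832]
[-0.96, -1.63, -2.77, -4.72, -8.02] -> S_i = -0.96*1.70^i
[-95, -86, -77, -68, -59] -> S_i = -95 + 9*i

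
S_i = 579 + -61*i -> [579, 518, 457, 396, 335]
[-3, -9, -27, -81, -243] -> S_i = -3*3^i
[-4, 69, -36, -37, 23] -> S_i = Random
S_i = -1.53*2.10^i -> [-1.53, -3.21, -6.75, -14.17, -29.76]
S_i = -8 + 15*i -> [-8, 7, 22, 37, 52]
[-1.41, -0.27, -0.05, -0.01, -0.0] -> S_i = -1.41*0.19^i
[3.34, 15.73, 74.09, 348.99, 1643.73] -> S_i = 3.34*4.71^i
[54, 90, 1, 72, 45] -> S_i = Random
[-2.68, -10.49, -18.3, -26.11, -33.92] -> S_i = -2.68 + -7.81*i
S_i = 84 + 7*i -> [84, 91, 98, 105, 112]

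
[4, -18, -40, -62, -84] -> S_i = 4 + -22*i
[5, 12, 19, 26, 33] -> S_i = 5 + 7*i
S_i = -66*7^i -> [-66, -462, -3234, -22638, -158466]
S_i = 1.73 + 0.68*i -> [1.73, 2.41, 3.09, 3.77, 4.45]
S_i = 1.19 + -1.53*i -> [1.19, -0.34, -1.87, -3.4, -4.93]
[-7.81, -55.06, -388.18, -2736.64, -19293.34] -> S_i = -7.81*7.05^i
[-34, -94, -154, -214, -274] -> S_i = -34 + -60*i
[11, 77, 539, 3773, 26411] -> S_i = 11*7^i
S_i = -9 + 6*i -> [-9, -3, 3, 9, 15]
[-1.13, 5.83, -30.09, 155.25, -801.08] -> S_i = -1.13*(-5.16)^i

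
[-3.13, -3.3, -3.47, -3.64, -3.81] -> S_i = -3.13 + -0.17*i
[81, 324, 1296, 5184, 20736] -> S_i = 81*4^i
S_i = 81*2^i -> [81, 162, 324, 648, 1296]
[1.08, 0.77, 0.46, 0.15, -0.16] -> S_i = 1.08 + -0.31*i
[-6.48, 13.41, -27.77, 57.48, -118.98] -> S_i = -6.48*(-2.07)^i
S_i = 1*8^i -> [1, 8, 64, 512, 4096]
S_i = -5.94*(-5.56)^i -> [-5.94, 33.03, -183.63, 1020.96, -5676.56]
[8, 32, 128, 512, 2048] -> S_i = 8*4^i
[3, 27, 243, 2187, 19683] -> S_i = 3*9^i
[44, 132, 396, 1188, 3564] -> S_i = 44*3^i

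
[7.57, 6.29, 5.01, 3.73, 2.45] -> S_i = 7.57 + -1.28*i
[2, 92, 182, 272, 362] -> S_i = 2 + 90*i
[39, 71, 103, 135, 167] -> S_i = 39 + 32*i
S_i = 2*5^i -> [2, 10, 50, 250, 1250]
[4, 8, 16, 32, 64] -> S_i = 4*2^i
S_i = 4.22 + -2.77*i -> [4.22, 1.45, -1.32, -4.09, -6.86]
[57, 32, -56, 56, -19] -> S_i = Random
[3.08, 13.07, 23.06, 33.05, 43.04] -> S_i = 3.08 + 9.99*i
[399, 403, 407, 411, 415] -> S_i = 399 + 4*i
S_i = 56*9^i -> [56, 504, 4536, 40824, 367416]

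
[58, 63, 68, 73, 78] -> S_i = 58 + 5*i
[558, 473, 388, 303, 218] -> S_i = 558 + -85*i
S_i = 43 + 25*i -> [43, 68, 93, 118, 143]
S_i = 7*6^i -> [7, 42, 252, 1512, 9072]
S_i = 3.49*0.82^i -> [3.49, 2.86, 2.35, 1.92, 1.58]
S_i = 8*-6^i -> [8, -48, 288, -1728, 10368]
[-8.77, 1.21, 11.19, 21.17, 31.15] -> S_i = -8.77 + 9.98*i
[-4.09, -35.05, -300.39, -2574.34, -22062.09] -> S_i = -4.09*8.57^i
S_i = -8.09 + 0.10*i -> [-8.09, -7.99, -7.89, -7.79, -7.69]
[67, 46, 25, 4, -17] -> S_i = 67 + -21*i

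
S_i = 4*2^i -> [4, 8, 16, 32, 64]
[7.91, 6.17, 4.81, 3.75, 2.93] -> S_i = 7.91*0.78^i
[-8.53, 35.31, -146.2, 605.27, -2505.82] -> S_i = -8.53*(-4.14)^i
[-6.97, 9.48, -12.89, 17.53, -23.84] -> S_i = -6.97*(-1.36)^i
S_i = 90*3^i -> [90, 270, 810, 2430, 7290]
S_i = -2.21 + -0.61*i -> [-2.21, -2.82, -3.43, -4.04, -4.65]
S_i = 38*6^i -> [38, 228, 1368, 8208, 49248]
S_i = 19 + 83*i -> [19, 102, 185, 268, 351]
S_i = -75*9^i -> [-75, -675, -6075, -54675, -492075]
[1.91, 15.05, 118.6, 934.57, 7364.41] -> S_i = 1.91*7.88^i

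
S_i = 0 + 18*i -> [0, 18, 36, 54, 72]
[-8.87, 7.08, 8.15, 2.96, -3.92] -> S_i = Random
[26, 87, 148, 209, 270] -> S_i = 26 + 61*i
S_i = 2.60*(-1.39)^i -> [2.6, -3.61, 5.02, -6.98, 9.71]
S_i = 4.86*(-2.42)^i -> [4.86, -11.76, 28.46, -68.88, 166.69]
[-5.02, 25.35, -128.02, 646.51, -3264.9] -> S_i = -5.02*(-5.05)^i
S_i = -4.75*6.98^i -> [-4.75, -33.16, -231.42, -1615.32, -11274.97]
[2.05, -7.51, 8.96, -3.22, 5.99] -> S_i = Random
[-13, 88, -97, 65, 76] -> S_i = Random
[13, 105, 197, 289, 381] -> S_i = 13 + 92*i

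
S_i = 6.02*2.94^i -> [6.02, 17.7, 52.03, 152.98, 449.77]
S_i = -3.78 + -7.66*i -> [-3.78, -11.44, -19.1, -26.76, -34.42]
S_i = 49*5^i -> [49, 245, 1225, 6125, 30625]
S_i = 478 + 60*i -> [478, 538, 598, 658, 718]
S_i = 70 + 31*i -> [70, 101, 132, 163, 194]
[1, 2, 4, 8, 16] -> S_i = 1*2^i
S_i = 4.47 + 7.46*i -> [4.47, 11.93, 19.39, 26.85, 34.31]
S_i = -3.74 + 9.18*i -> [-3.74, 5.44, 14.62, 23.8, 32.98]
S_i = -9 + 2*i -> [-9, -7, -5, -3, -1]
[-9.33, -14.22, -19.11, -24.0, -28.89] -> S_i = -9.33 + -4.89*i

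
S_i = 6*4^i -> [6, 24, 96, 384, 1536]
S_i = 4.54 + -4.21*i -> [4.54, 0.33, -3.88, -8.09, -12.3]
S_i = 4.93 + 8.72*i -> [4.93, 13.65, 22.37, 31.09, 39.81]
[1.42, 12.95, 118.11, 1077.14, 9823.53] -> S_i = 1.42*9.12^i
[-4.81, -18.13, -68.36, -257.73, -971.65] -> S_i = -4.81*3.77^i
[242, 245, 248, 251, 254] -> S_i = 242 + 3*i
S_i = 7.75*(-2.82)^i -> [7.75, -21.86, 61.63, -173.8, 490.12]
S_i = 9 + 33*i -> [9, 42, 75, 108, 141]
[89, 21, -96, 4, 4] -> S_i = Random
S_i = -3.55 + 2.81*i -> [-3.55, -0.74, 2.07, 4.88, 7.69]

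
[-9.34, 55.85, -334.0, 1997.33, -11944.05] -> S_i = -9.34*(-5.98)^i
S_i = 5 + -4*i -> [5, 1, -3, -7, -11]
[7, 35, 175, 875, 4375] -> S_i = 7*5^i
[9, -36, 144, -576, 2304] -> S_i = 9*-4^i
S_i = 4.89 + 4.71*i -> [4.89, 9.6, 14.31, 19.02, 23.73]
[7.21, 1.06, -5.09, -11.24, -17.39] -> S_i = 7.21 + -6.15*i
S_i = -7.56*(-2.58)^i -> [-7.56, 19.5, -50.32, 129.83, -334.97]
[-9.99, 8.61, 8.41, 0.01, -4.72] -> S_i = Random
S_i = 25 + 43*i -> [25, 68, 111, 154, 197]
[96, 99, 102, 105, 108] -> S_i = 96 + 3*i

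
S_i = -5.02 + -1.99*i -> [-5.02, -7.01, -9.0, -10.99, -12.98]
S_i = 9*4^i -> [9, 36, 144, 576, 2304]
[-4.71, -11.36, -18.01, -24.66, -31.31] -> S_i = -4.71 + -6.65*i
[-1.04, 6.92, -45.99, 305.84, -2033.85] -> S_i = -1.04*(-6.65)^i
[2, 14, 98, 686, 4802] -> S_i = 2*7^i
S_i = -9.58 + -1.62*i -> [-9.58, -11.2, -12.82, -14.44, -16.06]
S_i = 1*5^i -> [1, 5, 25, 125, 625]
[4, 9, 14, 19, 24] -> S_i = 4 + 5*i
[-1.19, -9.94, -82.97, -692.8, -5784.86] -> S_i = -1.19*8.35^i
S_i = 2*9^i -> [2, 18, 162, 1458, 13122]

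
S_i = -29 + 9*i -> [-29, -20, -11, -2, 7]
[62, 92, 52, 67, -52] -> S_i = Random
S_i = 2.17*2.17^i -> [2.17, 4.71, 10.22, 22.17, 48.12]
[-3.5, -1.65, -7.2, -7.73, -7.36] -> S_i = Random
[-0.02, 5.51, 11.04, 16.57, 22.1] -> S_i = -0.02 + 5.53*i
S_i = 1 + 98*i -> [1, 99, 197, 295, 393]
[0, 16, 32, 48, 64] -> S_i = 0 + 16*i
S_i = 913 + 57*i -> [913, 970, 1027, 1084, 1141]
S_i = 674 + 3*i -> [674, 677, 680, 683, 686]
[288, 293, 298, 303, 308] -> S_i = 288 + 5*i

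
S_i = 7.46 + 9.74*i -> [7.46, 17.2, 26.94, 36.68, 46.42]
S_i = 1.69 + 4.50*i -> [1.69, 6.19, 10.69, 15.19, 19.69]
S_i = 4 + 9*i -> [4, 13, 22, 31, 40]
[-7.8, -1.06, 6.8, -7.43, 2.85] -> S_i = Random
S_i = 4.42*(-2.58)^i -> [4.42, -11.4, 29.42, -75.91, 195.84]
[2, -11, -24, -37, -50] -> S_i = 2 + -13*i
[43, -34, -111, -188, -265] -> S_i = 43 + -77*i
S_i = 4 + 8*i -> [4, 12, 20, 28, 36]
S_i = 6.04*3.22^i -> [6.04, 19.45, 62.63, 201.65, 649.32]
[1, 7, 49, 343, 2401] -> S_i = 1*7^i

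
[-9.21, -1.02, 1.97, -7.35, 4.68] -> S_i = Random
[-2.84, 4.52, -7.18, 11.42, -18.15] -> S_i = -2.84*(-1.59)^i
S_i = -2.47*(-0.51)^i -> [-2.47, 1.26, -0.64, 0.33, -0.17]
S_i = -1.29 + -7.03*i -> [-1.29, -8.32, -15.35, -22.38, -29.41]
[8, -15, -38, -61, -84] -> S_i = 8 + -23*i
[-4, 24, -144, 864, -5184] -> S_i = -4*-6^i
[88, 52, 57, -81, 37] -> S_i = Random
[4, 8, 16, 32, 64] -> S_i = 4*2^i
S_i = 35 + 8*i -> [35, 43, 51, 59, 67]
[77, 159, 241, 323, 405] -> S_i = 77 + 82*i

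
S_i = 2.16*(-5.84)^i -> [2.16, -12.61, 73.67, -430.22, 2512.49]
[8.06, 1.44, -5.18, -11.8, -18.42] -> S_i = 8.06 + -6.62*i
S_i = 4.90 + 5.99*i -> [4.9, 10.89, 16.88, 22.87, 28.86]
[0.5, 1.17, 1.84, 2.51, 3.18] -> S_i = 0.50 + 0.67*i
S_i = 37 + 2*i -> [37, 39, 41, 43, 45]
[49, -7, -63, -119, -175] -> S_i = 49 + -56*i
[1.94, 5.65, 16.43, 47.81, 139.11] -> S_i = 1.94*2.91^i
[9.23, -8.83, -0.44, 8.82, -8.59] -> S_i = Random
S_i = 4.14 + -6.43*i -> [4.14, -2.29, -8.72, -15.15, -21.58]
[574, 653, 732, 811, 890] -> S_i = 574 + 79*i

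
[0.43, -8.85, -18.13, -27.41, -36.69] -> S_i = 0.43 + -9.28*i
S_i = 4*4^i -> [4, 16, 64, 256, 1024]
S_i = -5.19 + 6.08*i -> [-5.19, 0.89, 6.97, 13.05, 19.13]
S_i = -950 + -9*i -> [-950, -959, -968, -977, -986]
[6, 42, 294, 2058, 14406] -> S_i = 6*7^i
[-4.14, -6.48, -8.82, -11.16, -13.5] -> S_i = -4.14 + -2.34*i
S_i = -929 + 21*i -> [-929, -908, -887, -866, -845]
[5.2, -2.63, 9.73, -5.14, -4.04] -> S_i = Random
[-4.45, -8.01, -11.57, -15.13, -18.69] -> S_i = -4.45 + -3.56*i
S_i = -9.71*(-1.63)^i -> [-9.71, 15.83, -25.8, 42.05, -68.54]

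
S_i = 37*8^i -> [37, 296, 2368, 18944, 151552]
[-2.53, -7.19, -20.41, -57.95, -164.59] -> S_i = -2.53*2.84^i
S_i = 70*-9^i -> [70, -630, 5670, -51030, 459270]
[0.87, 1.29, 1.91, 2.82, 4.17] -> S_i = 0.87*1.48^i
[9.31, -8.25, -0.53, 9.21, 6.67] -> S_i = Random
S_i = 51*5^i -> [51, 255, 1275, 6375, 31875]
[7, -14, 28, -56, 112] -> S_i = 7*-2^i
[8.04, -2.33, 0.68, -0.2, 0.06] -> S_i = 8.04*(-0.29)^i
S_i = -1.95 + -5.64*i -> [-1.95, -7.59, -13.23, -18.87, -24.51]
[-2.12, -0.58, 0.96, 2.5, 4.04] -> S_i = -2.12 + 1.54*i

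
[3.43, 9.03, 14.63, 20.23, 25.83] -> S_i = 3.43 + 5.60*i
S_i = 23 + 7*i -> [23, 30, 37, 44, 51]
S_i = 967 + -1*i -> [967, 966, 965, 964, 963]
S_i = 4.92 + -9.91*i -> [4.92, -4.99, -14.9, -24.81, -34.72]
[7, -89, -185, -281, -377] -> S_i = 7 + -96*i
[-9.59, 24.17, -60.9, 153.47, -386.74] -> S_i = -9.59*(-2.52)^i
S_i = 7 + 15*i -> [7, 22, 37, 52, 67]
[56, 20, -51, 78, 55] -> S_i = Random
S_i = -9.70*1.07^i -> [-9.7, -10.38, -11.11, -11.88, -12.71]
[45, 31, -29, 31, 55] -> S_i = Random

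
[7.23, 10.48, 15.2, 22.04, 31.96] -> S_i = 7.23*1.45^i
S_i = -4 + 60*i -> [-4, 56, 116, 176, 236]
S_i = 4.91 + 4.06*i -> [4.91, 8.97, 13.03, 17.09, 21.15]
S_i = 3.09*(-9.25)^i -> [3.09, -28.58, 264.39, -2445.59, 22621.71]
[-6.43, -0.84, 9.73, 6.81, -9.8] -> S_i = Random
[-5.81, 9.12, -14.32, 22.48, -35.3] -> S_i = -5.81*(-1.57)^i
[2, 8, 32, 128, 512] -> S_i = 2*4^i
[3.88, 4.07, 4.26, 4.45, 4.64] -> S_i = 3.88 + 0.19*i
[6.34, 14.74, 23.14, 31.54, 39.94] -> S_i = 6.34 + 8.40*i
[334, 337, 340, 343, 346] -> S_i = 334 + 3*i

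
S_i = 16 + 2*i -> [16, 18, 20, 22, 24]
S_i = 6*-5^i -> [6, -30, 150, -750, 3750]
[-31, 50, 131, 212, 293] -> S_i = -31 + 81*i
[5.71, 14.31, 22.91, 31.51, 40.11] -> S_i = 5.71 + 8.60*i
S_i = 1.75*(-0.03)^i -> [1.75, -0.05, 0.0, -0.0, 0.0]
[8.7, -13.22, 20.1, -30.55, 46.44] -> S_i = 8.70*(-1.52)^i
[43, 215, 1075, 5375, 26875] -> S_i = 43*5^i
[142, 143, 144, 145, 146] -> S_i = 142 + 1*i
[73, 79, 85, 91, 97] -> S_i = 73 + 6*i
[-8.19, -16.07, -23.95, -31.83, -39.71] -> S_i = -8.19 + -7.88*i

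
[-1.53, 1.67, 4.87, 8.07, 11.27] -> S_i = -1.53 + 3.20*i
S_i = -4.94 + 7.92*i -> [-4.94, 2.98, 10.9, 18.82, 26.74]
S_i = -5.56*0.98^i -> [-5.56, -5.45, -5.34, -5.23, -5.13]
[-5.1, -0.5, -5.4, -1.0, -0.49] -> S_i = Random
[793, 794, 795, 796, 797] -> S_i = 793 + 1*i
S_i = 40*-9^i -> [40, -360, 3240, -29160, 262440]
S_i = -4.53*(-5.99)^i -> [-4.53, 27.13, -162.54, 973.6, -5831.84]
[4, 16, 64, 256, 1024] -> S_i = 4*4^i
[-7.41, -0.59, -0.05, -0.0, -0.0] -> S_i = -7.41*0.08^i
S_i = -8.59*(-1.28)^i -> [-8.59, 11.0, -14.07, 18.01, -23.06]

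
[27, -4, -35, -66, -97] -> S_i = 27 + -31*i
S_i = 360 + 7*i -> [360, 367, 374, 381, 388]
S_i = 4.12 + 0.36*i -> [4.12, 4.48, 4.84, 5.2, 5.56]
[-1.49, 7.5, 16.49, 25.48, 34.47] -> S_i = -1.49 + 8.99*i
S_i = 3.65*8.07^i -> [3.65, 29.46, 237.71, 1918.29, 15480.57]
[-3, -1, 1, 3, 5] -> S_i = -3 + 2*i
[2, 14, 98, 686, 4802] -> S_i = 2*7^i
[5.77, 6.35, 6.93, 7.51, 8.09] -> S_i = 5.77 + 0.58*i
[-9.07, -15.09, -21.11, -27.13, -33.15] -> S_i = -9.07 + -6.02*i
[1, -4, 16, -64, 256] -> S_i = 1*-4^i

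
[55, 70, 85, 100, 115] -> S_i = 55 + 15*i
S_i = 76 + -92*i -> [76, -16, -108, -200, -292]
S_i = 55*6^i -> [55, 330, 1980, 11880, 71280]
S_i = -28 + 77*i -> [-28, 49, 126, 203, 280]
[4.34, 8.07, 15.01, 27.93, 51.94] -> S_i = 4.34*1.86^i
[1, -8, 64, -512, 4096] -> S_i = 1*-8^i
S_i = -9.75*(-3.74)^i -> [-9.75, 36.47, -136.38, 510.06, -1907.62]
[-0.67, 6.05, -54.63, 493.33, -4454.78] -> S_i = -0.67*(-9.03)^i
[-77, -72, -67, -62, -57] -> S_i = -77 + 5*i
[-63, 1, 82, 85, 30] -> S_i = Random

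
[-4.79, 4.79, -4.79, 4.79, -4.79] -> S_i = -4.79*(-1.00)^i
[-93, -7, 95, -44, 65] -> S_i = Random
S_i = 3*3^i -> [3, 9, 27, 81, 243]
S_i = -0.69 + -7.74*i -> [-0.69, -8.43, -16.17, -23.91, -31.65]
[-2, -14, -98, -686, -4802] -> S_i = -2*7^i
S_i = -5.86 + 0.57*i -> [-5.86, -5.29, -4.72, -4.15, -3.58]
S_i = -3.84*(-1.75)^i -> [-3.84, 6.72, -11.76, 20.58, -36.02]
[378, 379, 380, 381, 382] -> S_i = 378 + 1*i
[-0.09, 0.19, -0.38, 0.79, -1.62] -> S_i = -0.09*(-2.06)^i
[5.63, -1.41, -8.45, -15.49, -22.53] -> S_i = 5.63 + -7.04*i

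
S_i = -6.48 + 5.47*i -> [-6.48, -1.01, 4.46, 9.93, 15.4]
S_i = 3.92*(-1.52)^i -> [3.92, -5.96, 9.06, -13.77, 20.92]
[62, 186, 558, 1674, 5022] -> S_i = 62*3^i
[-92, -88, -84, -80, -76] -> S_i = -92 + 4*i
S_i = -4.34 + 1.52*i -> [-4.34, -2.82, -1.3, 0.22, 1.74]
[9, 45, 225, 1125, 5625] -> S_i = 9*5^i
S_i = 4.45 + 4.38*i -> [4.45, 8.83, 13.21, 17.59, 21.97]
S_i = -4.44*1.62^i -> [-4.44, -7.19, -11.65, -18.88, -30.58]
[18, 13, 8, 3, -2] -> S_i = 18 + -5*i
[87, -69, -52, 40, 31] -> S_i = Random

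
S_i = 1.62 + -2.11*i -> [1.62, -0.49, -2.6, -4.71, -6.82]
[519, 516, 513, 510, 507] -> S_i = 519 + -3*i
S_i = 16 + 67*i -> [16, 83, 150, 217, 284]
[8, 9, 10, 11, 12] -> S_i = 8 + 1*i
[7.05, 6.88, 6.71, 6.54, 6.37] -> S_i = 7.05 + -0.17*i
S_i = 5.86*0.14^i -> [5.86, 0.82, 0.11, 0.02, 0.0]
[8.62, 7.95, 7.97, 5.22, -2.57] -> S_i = Random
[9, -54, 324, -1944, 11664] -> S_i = 9*-6^i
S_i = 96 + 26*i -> [96, 122, 148, 174, 200]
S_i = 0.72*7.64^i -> [0.72, 5.5, 42.03, 321.08, 2453.05]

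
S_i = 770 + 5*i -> [770, 775, 780, 785, 790]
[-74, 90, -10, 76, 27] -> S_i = Random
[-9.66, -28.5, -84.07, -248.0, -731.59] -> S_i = -9.66*2.95^i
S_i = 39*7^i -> [39, 273, 1911, 13377, 93639]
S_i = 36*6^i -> [36, 216, 1296, 7776, 46656]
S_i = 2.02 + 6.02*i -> [2.02, 8.04, 14.06, 20.08, 26.1]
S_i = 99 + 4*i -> [99, 103, 107, 111, 115]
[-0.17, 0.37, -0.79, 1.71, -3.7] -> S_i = -0.17*(-2.16)^i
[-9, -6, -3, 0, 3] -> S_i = -9 + 3*i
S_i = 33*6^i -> [33, 198, 1188, 7128, 42768]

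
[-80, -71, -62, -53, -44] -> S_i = -80 + 9*i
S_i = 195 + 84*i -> [195, 279, 363, 447, 531]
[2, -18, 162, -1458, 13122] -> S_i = 2*-9^i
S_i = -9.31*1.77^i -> [-9.31, -16.48, -29.17, -51.63, -91.38]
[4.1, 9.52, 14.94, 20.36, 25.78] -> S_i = 4.10 + 5.42*i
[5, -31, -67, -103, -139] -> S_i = 5 + -36*i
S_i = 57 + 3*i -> [57, 60, 63, 66, 69]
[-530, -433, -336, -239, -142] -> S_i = -530 + 97*i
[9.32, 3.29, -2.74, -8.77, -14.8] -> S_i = 9.32 + -6.03*i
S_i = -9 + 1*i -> [-9, -8, -7, -6, -5]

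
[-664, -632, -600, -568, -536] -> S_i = -664 + 32*i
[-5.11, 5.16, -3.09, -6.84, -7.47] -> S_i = Random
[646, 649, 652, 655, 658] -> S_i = 646 + 3*i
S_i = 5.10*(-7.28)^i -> [5.1, -37.13, 270.29, -1967.72, 14325.04]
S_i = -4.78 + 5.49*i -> [-4.78, 0.71, 6.2, 11.69, 17.18]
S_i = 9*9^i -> [9, 81, 729, 6561, 59049]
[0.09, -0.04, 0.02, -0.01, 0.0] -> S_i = 0.09*(-0.42)^i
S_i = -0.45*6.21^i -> [-0.45, -2.79, -17.35, -107.77, -669.24]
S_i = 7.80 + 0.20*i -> [7.8, 8.0, 8.2, 8.4, 8.6]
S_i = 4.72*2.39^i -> [4.72, 11.28, 26.96, 64.44, 154.0]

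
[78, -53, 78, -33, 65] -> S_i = Random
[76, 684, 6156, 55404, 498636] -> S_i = 76*9^i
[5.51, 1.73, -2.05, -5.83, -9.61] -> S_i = 5.51 + -3.78*i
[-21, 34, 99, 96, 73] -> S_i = Random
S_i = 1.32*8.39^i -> [1.32, 11.07, 92.92, 779.58, 6540.66]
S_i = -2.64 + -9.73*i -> [-2.64, -12.37, -22.1, -31.83, -41.56]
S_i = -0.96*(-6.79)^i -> [-0.96, 6.52, -44.26, 300.52, -2040.56]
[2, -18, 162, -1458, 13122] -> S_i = 2*-9^i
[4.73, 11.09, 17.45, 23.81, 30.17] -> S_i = 4.73 + 6.36*i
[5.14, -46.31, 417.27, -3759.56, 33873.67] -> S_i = 5.14*(-9.01)^i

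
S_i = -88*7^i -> [-88, -616, -4312, -30184, -211288]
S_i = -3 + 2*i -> [-3, -1, 1, 3, 5]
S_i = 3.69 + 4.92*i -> [3.69, 8.61, 13.53, 18.45, 23.37]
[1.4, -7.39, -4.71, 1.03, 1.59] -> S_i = Random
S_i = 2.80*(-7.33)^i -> [2.8, -20.52, 150.44, -1102.73, 8083.03]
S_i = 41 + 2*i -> [41, 43, 45, 47, 49]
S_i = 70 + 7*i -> [70, 77, 84, 91, 98]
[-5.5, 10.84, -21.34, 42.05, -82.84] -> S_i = -5.50*(-1.97)^i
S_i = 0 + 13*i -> [0, 13, 26, 39, 52]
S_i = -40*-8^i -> [-40, 320, -2560, 20480, -163840]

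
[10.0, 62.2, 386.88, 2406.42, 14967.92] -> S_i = 10.00*6.22^i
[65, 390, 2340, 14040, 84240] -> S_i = 65*6^i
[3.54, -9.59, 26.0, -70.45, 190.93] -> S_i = 3.54*(-2.71)^i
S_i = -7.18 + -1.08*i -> [-7.18, -8.26, -9.34, -10.42, -11.5]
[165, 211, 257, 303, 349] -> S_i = 165 + 46*i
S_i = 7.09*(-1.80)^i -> [7.09, -12.76, 22.97, -41.35, 74.43]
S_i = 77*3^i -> [77, 231, 693, 2079, 6237]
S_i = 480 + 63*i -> [480, 543, 606, 669, 732]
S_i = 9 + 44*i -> [9, 53, 97, 141, 185]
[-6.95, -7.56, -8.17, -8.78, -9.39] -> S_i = -6.95 + -0.61*i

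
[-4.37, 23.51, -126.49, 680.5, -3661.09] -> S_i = -4.37*(-5.38)^i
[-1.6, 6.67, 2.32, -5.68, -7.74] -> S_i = Random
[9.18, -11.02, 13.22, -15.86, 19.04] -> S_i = 9.18*(-1.20)^i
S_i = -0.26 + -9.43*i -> [-0.26, -9.69, -19.12, -28.55, -37.98]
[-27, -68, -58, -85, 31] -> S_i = Random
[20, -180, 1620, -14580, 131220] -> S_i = 20*-9^i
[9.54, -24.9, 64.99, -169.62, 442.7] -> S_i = 9.54*(-2.61)^i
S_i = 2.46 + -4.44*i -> [2.46, -1.98, -6.42, -10.86, -15.3]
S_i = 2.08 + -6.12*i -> [2.08, -4.04, -10.16, -16.28, -22.4]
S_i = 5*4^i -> [5, 20, 80, 320, 1280]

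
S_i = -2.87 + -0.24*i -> [-2.87, -3.11, -3.35, -3.59, -3.83]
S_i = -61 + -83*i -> [-61, -144, -227, -310, -393]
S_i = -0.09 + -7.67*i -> [-0.09, -7.76, -15.43, -23.1, -30.77]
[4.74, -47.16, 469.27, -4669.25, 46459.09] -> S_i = 4.74*(-9.95)^i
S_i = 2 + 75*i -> [2, 77, 152, 227, 302]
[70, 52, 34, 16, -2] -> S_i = 70 + -18*i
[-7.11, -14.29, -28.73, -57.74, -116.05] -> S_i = -7.11*2.01^i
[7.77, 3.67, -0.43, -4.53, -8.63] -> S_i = 7.77 + -4.10*i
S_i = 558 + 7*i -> [558, 565, 572, 579, 586]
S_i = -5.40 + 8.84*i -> [-5.4, 3.44, 12.28, 21.12, 29.96]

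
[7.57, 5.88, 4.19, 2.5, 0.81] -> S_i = 7.57 + -1.69*i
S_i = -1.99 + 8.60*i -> [-1.99, 6.61, 15.21, 23.81, 32.41]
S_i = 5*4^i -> [5, 20, 80, 320, 1280]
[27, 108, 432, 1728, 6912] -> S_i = 27*4^i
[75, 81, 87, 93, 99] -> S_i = 75 + 6*i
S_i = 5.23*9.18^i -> [5.23, 48.01, 440.74, 4046.04, 37142.61]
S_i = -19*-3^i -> [-19, 57, -171, 513, -1539]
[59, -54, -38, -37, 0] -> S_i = Random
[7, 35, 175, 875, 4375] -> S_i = 7*5^i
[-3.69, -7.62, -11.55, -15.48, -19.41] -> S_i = -3.69 + -3.93*i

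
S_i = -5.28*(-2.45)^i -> [-5.28, 12.94, -31.69, 77.65, -190.24]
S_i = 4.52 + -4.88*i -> [4.52, -0.36, -5.24, -10.12, -15.0]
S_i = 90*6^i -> [90, 540, 3240, 19440, 116640]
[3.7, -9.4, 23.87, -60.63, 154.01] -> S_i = 3.70*(-2.54)^i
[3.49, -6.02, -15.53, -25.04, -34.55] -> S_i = 3.49 + -9.51*i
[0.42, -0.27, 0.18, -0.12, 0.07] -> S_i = 0.42*(-0.65)^i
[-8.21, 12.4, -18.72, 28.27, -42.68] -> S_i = -8.21*(-1.51)^i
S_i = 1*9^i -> [1, 9, 81, 729, 6561]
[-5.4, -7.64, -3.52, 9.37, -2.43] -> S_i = Random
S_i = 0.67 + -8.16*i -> [0.67, -7.49, -15.65, -23.81, -31.97]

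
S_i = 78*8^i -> [78, 624, 4992, 39936, 319488]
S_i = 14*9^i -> [14, 126, 1134, 10206, 91854]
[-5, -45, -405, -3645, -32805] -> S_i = -5*9^i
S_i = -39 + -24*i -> [-39, -63, -87, -111, -135]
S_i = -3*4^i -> [-3, -12, -48, -192, -768]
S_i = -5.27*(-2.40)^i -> [-5.27, 12.65, -30.36, 72.85, -174.85]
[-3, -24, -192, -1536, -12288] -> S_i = -3*8^i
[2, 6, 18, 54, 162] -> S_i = 2*3^i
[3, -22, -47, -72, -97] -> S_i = 3 + -25*i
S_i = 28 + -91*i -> [28, -63, -154, -245, -336]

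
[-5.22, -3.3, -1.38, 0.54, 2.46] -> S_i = -5.22 + 1.92*i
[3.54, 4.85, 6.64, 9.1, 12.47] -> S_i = 3.54*1.37^i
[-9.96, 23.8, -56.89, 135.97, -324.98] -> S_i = -9.96*(-2.39)^i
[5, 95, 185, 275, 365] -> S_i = 5 + 90*i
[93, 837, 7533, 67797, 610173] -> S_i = 93*9^i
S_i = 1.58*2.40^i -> [1.58, 3.79, 9.1, 21.84, 52.42]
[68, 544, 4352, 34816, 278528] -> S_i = 68*8^i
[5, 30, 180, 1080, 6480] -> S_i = 5*6^i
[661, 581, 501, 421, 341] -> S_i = 661 + -80*i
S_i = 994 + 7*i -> [994, 1001, 1008, 1015, 1022]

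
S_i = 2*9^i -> [2, 18, 162, 1458, 13122]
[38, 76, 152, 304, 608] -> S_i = 38*2^i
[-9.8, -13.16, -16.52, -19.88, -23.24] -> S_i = -9.80 + -3.36*i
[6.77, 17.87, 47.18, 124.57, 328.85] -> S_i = 6.77*2.64^i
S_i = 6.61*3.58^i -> [6.61, 23.66, 84.72, 303.28, 1085.76]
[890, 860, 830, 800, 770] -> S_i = 890 + -30*i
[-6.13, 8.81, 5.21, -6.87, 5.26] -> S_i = Random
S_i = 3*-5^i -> [3, -15, 75, -375, 1875]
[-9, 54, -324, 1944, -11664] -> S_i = -9*-6^i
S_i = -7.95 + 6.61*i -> [-7.95, -1.34, 5.27, 11.88, 18.49]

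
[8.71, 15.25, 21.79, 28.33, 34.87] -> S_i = 8.71 + 6.54*i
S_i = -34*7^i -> [-34, -238, -1666, -11662, -81634]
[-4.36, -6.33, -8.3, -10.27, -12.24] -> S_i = -4.36 + -1.97*i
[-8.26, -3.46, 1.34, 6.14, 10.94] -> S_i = -8.26 + 4.80*i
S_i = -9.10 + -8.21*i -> [-9.1, -17.31, -25.52, -33.73, -41.94]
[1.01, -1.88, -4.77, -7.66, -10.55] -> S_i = 1.01 + -2.89*i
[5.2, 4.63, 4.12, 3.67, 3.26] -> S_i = 5.20*0.89^i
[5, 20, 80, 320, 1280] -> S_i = 5*4^i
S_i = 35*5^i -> [35, 175, 875, 4375, 21875]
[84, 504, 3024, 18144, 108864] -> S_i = 84*6^i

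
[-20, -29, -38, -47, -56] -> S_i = -20 + -9*i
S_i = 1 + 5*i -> [1, 6, 11, 16, 21]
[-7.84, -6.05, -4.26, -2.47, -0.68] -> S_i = -7.84 + 1.79*i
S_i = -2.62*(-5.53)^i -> [-2.62, 14.49, -80.12, 443.07, -2450.2]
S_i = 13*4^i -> [13, 52, 208, 832, 3328]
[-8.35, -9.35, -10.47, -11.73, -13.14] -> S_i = -8.35*1.12^i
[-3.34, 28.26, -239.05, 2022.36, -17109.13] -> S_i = -3.34*(-8.46)^i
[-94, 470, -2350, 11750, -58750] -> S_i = -94*-5^i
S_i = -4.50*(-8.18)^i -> [-4.5, 36.81, -301.11, 2463.05, -20147.71]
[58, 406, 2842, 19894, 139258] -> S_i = 58*7^i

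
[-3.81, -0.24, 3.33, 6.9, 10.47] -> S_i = -3.81 + 3.57*i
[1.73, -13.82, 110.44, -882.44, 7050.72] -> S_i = 1.73*(-7.99)^i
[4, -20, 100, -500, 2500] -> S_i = 4*-5^i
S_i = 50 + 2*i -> [50, 52, 54, 56, 58]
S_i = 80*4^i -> [80, 320, 1280, 5120, 20480]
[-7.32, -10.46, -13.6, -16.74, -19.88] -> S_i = -7.32 + -3.14*i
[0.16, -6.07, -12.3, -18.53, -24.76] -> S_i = 0.16 + -6.23*i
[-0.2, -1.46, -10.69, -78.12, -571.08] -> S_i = -0.20*7.31^i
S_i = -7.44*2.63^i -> [-7.44, -19.57, -51.46, -135.34, -355.96]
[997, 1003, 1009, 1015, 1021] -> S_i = 997 + 6*i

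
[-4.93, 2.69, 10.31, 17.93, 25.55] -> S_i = -4.93 + 7.62*i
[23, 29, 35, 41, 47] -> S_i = 23 + 6*i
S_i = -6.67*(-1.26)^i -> [-6.67, 8.4, -10.59, 13.34, -16.81]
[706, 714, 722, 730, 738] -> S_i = 706 + 8*i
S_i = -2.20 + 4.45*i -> [-2.2, 2.25, 6.7, 11.15, 15.6]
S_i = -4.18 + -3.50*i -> [-4.18, -7.68, -11.18, -14.68, -18.18]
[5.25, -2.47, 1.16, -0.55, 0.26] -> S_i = 5.25*(-0.47)^i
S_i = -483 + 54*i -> [-483, -429, -375, -321, -267]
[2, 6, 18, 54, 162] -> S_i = 2*3^i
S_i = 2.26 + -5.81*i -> [2.26, -3.55, -9.36, -15.17, -20.98]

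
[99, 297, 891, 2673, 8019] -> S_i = 99*3^i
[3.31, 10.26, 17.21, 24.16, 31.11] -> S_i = 3.31 + 6.95*i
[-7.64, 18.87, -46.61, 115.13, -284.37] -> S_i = -7.64*(-2.47)^i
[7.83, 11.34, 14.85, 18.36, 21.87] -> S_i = 7.83 + 3.51*i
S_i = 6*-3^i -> [6, -18, 54, -162, 486]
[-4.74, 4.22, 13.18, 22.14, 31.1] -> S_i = -4.74 + 8.96*i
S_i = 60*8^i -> [60, 480, 3840, 30720, 245760]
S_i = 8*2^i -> [8, 16, 32, 64, 128]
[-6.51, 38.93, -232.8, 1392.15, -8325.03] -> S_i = -6.51*(-5.98)^i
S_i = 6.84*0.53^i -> [6.84, 3.63, 1.92, 1.02, 0.54]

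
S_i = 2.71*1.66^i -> [2.71, 4.5, 7.47, 12.4, 20.58]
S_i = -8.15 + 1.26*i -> [-8.15, -6.89, -5.63, -4.37, -3.11]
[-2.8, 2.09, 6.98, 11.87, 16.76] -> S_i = -2.80 + 4.89*i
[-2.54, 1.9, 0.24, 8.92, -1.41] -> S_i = Random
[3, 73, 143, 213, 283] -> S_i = 3 + 70*i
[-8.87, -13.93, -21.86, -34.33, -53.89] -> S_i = -8.87*1.57^i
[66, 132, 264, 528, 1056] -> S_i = 66*2^i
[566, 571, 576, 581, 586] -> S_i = 566 + 5*i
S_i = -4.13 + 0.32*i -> [-4.13, -3.81, -3.49, -3.17, -2.85]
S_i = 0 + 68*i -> [0, 68, 136, 204, 272]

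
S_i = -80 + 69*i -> [-80, -11, 58, 127, 196]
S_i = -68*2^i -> [-68, -136, -272, -544, -1088]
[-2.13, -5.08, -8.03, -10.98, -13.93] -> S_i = -2.13 + -2.95*i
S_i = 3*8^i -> [3, 24, 192, 1536, 12288]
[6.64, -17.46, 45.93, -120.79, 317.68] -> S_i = 6.64*(-2.63)^i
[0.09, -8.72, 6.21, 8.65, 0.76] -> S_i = Random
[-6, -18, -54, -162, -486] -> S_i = -6*3^i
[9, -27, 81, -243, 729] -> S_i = 9*-3^i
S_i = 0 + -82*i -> [0, -82, -164, -246, -328]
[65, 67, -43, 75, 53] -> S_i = Random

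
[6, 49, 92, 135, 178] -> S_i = 6 + 43*i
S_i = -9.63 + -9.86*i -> [-9.63, -19.49, -29.35, -39.21, -49.07]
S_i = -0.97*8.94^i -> [-0.97, -8.67, -77.53, -693.08, -6196.15]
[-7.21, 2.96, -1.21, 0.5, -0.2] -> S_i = -7.21*(-0.41)^i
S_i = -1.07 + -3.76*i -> [-1.07, -4.83, -8.59, -12.35, -16.11]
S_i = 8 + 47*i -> [8, 55, 102, 149, 196]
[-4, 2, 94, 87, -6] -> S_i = Random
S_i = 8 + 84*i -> [8, 92, 176, 260, 344]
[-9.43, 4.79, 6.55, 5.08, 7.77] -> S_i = Random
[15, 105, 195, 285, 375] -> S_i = 15 + 90*i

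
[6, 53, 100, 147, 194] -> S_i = 6 + 47*i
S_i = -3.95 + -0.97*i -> [-3.95, -4.92, -5.89, -6.86, -7.83]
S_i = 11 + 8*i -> [11, 19, 27, 35, 43]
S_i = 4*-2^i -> [4, -8, 16, -32, 64]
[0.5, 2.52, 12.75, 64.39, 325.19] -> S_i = 0.50*5.05^i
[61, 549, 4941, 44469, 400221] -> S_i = 61*9^i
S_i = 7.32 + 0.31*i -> [7.32, 7.63, 7.94, 8.25, 8.56]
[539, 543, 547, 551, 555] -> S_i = 539 + 4*i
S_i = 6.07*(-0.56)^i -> [6.07, -3.4, 1.9, -1.07, 0.6]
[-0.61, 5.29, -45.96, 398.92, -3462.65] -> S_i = -0.61*(-8.68)^i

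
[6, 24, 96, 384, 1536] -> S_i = 6*4^i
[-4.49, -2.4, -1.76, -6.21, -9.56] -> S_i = Random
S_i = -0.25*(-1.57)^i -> [-0.25, 0.39, -0.62, 0.97, -1.52]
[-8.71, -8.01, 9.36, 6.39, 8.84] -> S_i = Random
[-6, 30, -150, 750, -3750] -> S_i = -6*-5^i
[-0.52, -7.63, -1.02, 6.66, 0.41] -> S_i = Random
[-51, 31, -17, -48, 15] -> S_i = Random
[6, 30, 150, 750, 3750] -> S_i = 6*5^i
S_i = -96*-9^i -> [-96, 864, -7776, 69984, -629856]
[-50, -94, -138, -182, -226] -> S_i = -50 + -44*i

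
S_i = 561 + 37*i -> [561, 598, 635, 672, 709]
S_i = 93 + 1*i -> [93, 94, 95, 96, 97]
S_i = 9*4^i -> [9, 36, 144, 576, 2304]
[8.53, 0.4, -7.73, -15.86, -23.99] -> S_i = 8.53 + -8.13*i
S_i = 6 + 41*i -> [6, 47, 88, 129, 170]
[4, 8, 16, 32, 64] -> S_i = 4*2^i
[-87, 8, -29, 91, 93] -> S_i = Random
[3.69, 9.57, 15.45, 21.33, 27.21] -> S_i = 3.69 + 5.88*i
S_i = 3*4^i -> [3, 12, 48, 192, 768]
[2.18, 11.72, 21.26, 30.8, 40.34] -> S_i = 2.18 + 9.54*i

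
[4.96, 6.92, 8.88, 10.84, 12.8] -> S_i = 4.96 + 1.96*i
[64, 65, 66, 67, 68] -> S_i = 64 + 1*i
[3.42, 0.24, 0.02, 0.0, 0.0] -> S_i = 3.42*0.07^i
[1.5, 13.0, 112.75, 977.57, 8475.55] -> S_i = 1.50*8.67^i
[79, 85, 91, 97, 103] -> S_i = 79 + 6*i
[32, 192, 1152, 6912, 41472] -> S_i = 32*6^i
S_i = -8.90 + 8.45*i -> [-8.9, -0.45, 8.0, 16.45, 24.9]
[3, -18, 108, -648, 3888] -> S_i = 3*-6^i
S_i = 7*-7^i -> [7, -49, 343, -2401, 16807]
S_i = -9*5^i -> [-9, -45, -225, -1125, -5625]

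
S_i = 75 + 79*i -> [75, 154, 233, 312, 391]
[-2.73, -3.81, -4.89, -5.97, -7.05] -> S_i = -2.73 + -1.08*i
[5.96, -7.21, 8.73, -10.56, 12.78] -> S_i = 5.96*(-1.21)^i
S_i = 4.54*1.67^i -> [4.54, 7.58, 12.66, 21.14, 35.31]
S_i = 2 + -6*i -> [2, -4, -10, -16, -22]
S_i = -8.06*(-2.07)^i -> [-8.06, 16.68, -34.54, 71.49, -147.98]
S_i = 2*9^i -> [2, 18, 162, 1458, 13122]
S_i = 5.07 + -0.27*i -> [5.07, 4.8, 4.53, 4.26, 3.99]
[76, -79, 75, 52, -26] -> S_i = Random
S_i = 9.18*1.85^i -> [9.18, 16.98, 31.42, 58.12, 107.53]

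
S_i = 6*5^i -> [6, 30, 150, 750, 3750]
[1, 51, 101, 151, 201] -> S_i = 1 + 50*i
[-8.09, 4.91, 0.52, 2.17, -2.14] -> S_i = Random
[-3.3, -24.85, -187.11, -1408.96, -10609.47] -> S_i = -3.30*7.53^i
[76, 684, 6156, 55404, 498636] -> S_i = 76*9^i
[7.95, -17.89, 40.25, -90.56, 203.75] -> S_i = 7.95*(-2.25)^i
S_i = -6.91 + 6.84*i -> [-6.91, -0.07, 6.77, 13.61, 20.45]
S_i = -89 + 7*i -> [-89, -82, -75, -68, -61]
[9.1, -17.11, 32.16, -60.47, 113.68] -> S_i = 9.10*(-1.88)^i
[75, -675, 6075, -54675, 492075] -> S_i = 75*-9^i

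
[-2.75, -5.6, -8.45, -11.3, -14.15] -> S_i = -2.75 + -2.85*i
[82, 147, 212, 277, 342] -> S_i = 82 + 65*i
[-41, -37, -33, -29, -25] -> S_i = -41 + 4*i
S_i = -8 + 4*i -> [-8, -4, 0, 4, 8]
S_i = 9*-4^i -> [9, -36, 144, -576, 2304]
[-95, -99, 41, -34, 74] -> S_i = Random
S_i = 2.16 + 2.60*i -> [2.16, 4.76, 7.36, 9.96, 12.56]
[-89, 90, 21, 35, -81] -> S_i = Random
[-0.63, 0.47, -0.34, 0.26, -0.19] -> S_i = -0.63*(-0.74)^i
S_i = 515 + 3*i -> [515, 518, 521, 524, 527]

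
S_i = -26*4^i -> [-26, -104, -416, -1664, -6656]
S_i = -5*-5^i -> [-5, 25, -125, 625, -3125]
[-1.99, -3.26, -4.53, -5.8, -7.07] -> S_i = -1.99 + -1.27*i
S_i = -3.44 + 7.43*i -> [-3.44, 3.99, 11.42, 18.85, 26.28]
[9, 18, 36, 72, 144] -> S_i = 9*2^i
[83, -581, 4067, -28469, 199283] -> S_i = 83*-7^i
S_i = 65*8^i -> [65, 520, 4160, 33280, 266240]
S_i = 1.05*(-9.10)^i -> [1.05, -9.56, 86.95, -791.25, 7200.37]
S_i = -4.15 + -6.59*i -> [-4.15, -10.74, -17.33, -23.92, -30.51]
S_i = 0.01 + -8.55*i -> [0.01, -8.54, -17.09, -25.64, -34.19]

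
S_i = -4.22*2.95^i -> [-4.22, -12.45, -36.72, -108.34, -319.6]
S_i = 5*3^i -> [5, 15, 45, 135, 405]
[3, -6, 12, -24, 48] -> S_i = 3*-2^i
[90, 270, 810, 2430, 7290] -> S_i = 90*3^i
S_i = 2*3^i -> [2, 6, 18, 54, 162]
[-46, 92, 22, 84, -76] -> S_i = Random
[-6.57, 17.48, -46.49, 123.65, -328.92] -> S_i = -6.57*(-2.66)^i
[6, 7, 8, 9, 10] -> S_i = 6 + 1*i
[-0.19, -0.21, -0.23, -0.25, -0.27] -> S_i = -0.19*1.09^i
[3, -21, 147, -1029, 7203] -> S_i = 3*-7^i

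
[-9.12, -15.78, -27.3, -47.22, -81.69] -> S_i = -9.12*1.73^i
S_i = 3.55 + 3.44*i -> [3.55, 6.99, 10.43, 13.87, 17.31]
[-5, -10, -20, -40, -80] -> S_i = -5*2^i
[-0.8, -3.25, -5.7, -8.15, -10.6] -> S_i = -0.80 + -2.45*i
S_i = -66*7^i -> [-66, -462, -3234, -22638, -158466]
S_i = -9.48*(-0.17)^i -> [-9.48, 1.61, -0.27, 0.05, -0.01]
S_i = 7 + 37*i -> [7, 44, 81, 118, 155]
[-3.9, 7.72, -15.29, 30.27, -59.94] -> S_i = -3.90*(-1.98)^i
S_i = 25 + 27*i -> [25, 52, 79, 106, 133]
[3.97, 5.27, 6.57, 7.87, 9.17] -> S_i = 3.97 + 1.30*i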